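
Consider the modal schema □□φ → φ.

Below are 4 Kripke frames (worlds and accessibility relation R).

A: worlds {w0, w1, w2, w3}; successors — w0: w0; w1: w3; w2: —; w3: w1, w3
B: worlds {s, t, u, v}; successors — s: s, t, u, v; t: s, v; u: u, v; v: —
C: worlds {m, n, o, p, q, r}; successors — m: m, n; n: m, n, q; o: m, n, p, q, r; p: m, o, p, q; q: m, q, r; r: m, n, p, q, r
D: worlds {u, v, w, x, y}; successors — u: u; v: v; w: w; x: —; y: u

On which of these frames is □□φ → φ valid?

Frame correspondent (Sahlqvist): ∀x ∃w (xR²w ∧ x = w) — i.e. a generalized confluence (Geach) condition.
A: fails — at w2 but no w with w2R²w and w2=w.
B: fails — at v but no w with vR²w and v=w.
C: satisfies the condition.
D: fails — at x but no t with xR²t and x=t.

C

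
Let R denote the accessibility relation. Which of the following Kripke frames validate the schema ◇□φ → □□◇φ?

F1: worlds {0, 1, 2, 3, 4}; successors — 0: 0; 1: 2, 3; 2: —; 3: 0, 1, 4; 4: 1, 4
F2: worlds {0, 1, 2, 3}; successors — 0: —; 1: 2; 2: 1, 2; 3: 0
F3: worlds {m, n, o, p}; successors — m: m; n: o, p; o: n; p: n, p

F2

The schema corresponds to a generalized confluence (Geach) condition: ∀x ∀y ∀z ((xRy ∧ xR²z) → ∃w (yRw ∧ zRw)).
F1: fails — 1R2, 1R²0 but no w with 2Rw and 0Rw.
F2: holds.
F3: fails — nRo, nR²n but no w with oRw and nRw.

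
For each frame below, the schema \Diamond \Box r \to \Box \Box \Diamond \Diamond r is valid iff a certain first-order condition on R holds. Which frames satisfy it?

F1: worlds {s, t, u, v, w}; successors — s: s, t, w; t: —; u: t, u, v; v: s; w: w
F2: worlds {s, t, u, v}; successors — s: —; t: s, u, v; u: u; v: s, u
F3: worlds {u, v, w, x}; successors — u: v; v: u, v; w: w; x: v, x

The schema corresponds to a generalized confluence (Geach) condition: \forall x \forall y \forall z ((xRy \wedge x R^2 z) \to \exists w (yRw \wedge z R^2 w)).
F1: fails — sRs, sR²t but no w* with sRw* and tR²w*.
F2: fails — tRs, tR²s but no w with sRw and sR²w.
F3: satisfies the condition.
Valid on: F3.

F3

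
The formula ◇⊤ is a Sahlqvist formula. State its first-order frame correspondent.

◇⊤ holds at w iff w has a successor, so frame-validity of ◇⊤ is exactly seriality. Equivalently via □A → ◇A:
Suppose □A→◇A is valid. At any x set V(A)=W. Then □A at x, so ◇A at x, so x has a successor.
Conversely, on a frame with seriality the schema holds at every world under every valuation.
Frame condition: ∀x ∃y Rxy.

Seriality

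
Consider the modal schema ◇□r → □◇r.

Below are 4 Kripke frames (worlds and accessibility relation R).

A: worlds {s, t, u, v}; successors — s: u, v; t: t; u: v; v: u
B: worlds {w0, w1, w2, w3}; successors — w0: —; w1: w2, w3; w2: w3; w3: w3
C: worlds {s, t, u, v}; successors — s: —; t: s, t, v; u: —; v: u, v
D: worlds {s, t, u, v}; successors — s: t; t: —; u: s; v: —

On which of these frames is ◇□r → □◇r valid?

B

Frame correspondent (Sahlqvist): ∀x ∀y ∀z (Rxy ∧ Rxz → ∃w (Ryw ∧ Rzw)) — i.e. convergence.
A: fails — Rsv and Rsu but v and u have no common successor.
B: satisfies the condition.
C: fails — Rtv and Rts but v and s have no common successor.
D: fails — Rst and Rst but t and t have no common successor.
Valid on: B.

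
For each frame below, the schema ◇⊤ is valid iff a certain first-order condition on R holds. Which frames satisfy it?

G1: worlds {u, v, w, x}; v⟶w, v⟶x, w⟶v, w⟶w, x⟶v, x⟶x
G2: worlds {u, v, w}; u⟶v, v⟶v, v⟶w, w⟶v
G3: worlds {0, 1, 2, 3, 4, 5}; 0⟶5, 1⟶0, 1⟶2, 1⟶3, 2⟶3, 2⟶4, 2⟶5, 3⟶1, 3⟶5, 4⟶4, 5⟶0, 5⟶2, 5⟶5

This is the axiom for seriality; its first-order frame correspondent is ∀x ∃y Rxy.
G1: fails — world u has no successor.
G2: holds.
G3: holds.

G2, G3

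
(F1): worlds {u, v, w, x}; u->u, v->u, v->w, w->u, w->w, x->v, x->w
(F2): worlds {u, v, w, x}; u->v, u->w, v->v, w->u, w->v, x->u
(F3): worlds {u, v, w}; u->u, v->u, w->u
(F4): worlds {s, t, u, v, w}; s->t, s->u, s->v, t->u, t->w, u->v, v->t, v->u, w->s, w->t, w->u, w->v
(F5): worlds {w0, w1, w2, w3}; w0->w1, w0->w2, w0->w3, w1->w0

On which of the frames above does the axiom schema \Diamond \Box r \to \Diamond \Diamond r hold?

(F1), (F2), (F3), (F4)

This is the axiom for a generalized confluence (Geach) condition; its first-order frame correspondent is \forall x \forall y (xRy \to \exists w (yRw \wedge x R^2 w)).
(F1): condition met.
(F2): condition met.
(F3): condition met.
(F4): condition met.
(F5): fails — w0Rw2 but no w with w2Rw and w0R²w.
Valid on: (F1), (F2), (F3), (F4).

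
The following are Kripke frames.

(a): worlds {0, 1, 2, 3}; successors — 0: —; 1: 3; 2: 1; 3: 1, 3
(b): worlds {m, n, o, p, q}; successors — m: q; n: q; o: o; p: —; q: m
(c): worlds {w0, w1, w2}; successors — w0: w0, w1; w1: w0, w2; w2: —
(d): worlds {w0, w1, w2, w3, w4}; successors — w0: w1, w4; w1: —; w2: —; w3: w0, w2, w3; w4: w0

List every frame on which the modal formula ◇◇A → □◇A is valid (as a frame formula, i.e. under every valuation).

Frame correspondent (Sahlqvist): ∀x ∀y ∀z ((xR²y ∧ xRz) → ∃w (y = w ∧ zRw)) — i.e. a generalized confluence (Geach) condition.
(a): fails — 3R²1, 3R1 but no w with 1=w and 1Rw.
(b): satisfies the condition.
(c): fails — w0R²w1, w0Rw1 but no w with w1=w and w1Rw.
(d): fails — w0R²w0, w0Rw1 but no w with w0=w and w1Rw.
Valid on: (b).

(b)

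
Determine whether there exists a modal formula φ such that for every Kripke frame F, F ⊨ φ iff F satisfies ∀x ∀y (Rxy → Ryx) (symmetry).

Yes, by q → □◇q

The condition is symmetry. A defining modal formula is q → □◇q.
Suppose q→□◇q is valid. Take Rxy and set V(q)={x}. Then q at x, so □◇q at x, so ◇q at y, so some z with Ryz has q; z=x, i.e. Ryx.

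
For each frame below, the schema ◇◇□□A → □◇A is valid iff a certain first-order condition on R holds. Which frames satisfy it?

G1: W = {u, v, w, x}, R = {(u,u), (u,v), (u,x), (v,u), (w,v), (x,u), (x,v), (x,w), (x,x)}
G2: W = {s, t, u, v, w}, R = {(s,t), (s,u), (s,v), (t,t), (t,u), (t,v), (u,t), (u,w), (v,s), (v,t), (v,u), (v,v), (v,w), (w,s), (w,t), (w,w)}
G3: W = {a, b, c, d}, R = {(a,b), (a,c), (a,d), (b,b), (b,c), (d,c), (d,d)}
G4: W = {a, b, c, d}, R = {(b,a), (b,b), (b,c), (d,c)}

This is the axiom for a generalized confluence (Geach) condition; its first-order frame correspondent is ∀x ∀y ∀z ((xR²y ∧ xRz) → ∃w (yR²w ∧ zRw)).
G1: fails — xR²w, xRw but no t with wR²t and wRt.
G2: condition met.
G3: fails — aR²b, aRc but no w with bR²w and cRw.
G4: fails — bR²a, bRa but no w with aR²w and aRw.

G2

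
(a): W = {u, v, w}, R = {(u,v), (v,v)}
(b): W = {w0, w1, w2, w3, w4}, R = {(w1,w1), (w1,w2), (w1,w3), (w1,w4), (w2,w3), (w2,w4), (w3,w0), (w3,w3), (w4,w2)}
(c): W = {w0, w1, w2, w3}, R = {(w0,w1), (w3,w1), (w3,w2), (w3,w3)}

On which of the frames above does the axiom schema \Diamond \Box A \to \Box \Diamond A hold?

Frame correspondent (Sahlqvist): \forall x \forall y \forall z (Rxy \wedge Rxz \to \exists w (Ryw \wedge Rzw)) — i.e. convergence.
(a): holds.
(b): fails — Rw1w2 and Rw1w4 but w2 and w4 have no common successor.
(c): fails — Rw0w1 and Rw0w1 but w1 and w1 have no common successor.

(a)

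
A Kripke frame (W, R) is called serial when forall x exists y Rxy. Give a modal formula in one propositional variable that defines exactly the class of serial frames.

□s → ◇s

The condition is seriality. The D schema □s → ◇s defines it.
Suppose □s→◇s is valid. At any x set V(s)=W. Then □s at x, so ◇s at x, so x has a successor.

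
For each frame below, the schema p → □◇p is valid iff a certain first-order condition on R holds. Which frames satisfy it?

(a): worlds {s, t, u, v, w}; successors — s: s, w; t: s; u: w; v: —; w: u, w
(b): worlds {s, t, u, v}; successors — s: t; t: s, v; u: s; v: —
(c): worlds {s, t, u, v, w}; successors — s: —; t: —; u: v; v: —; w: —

none

This is the axiom for symmetry; its first-order frame correspondent is ∀x ∀y (Rxy → Ryx).
(a): fails — Rts but not Rst.
(b): fails — Rus but not Rsu.
(c): fails — Ruv but not Rvu.
Valid on no frame.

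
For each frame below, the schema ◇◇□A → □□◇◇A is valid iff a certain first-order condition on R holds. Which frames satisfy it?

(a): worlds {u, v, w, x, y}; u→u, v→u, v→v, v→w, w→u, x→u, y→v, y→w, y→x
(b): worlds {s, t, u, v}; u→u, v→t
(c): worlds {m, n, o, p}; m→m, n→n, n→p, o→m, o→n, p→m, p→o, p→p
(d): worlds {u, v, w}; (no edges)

The schema corresponds to a generalized confluence (Geach) condition: ∀x ∀y ∀z ((xR²y ∧ xR²z) → ∃w (yRw ∧ zR²w)).
(a): holds.
(b): holds.
(c): fails — nR²n, nR²m but no w with nRw and mR²w.
(d): holds.

(a), (b), (d)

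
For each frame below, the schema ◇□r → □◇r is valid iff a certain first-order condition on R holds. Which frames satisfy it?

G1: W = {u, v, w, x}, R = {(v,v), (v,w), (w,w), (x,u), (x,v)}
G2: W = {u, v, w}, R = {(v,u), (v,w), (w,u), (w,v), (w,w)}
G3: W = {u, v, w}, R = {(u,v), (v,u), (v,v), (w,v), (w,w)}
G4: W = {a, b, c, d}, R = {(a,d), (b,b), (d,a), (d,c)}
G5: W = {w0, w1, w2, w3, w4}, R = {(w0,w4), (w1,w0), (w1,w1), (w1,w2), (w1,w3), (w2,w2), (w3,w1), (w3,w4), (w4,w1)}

G3

Frame correspondent (Sahlqvist): ∀x ∀y ∀z (Rxy ∧ Rxz → ∃w (Ryw ∧ Rzw)) — i.e. convergence.
G1: fails — Rxu and Rxu but u and u have no common successor.
G2: fails — Rvw and Rvu but w and u have no common successor.
G3: ✓.
G4: fails — Rda and Rdc but a and c have no common successor.
G5: fails — Rw1w2 and Rw1w0 but w2 and w0 have no common successor.
Valid on: G3.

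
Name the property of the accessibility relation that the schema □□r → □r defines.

density

Suppose □□r→□r is valid. Take Rxy and set V(r)={w : xR²w}. Then □□r at x, so □r at x, so r at y, i.e. ∃z(Rxz∧Rzy).
Conversely, any frame satisfying ∀x ∀y (Rxy → ∃z (Rxz ∧ Rzy)) validates the schema.
So the correspondent is density.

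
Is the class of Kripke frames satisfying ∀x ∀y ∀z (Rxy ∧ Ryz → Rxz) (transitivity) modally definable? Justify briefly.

Definable; □r → □□r defines it

This is a Sahlqvist condition; the 4 axiom □r → □□r defines it.
Suppose □r→□□r is valid. Take Rxy, Ryz and set V(r)={w : Rxw}. Then □r at x, so □□r at x, so □r at y, so r at z, i.e. Rxz.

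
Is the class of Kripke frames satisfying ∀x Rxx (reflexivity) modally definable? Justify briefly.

Definable; □p → p defines it

The condition is reflexivity. A defining modal formula is □p → p.
Suppose □p→p is valid. At any x set V(p)={w : Rxw}. Then □p holds at x, so p holds at x, i.e. Rxx.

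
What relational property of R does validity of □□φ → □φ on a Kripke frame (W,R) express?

This schema is the C4 axiom.
Its frame correspondent is density — ∀x ∀y (Rxy → ∃z (Rxz ∧ Rzy)).

density: ∀x ∀y (Rxy → ∃z (Rxz ∧ Rzy))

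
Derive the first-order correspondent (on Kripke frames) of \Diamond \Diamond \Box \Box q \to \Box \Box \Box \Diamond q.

\forall x \forall y \forall z ((x R^2 y \wedge x R^3 z) \to \exists w (y R^2 w \wedge zRw))

This is a Sahlqvist (Geach-type) schema ◇^2□^2q → □^3◇^1q.
Minimal-valuation argument: fix x; take any y with xR^2y and any z with xR^3z. Set V(q) to the set of worlds R-reachable from y in exactly 2 steps. Then □^2q holds at y, so the antecedent holds at x; validity forces ◇^1q at z, giving a w with zR^1w and yR^2w.
First-order correspondent: \forall x \forall y \forall z ((x R^2 y \wedge x R^3 z) \to \exists w (y R^2 w \wedge zRw)).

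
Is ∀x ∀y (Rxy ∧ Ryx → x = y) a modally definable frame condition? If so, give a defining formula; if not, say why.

If a class were modally definable it would be closed under surjective bounded morphisms (Goldblatt–Thomason).
The 6-cycle (worlds a,b,c,d,e,f with a→b→c→d→e→f→a) is antisymmetric. Sending even-indexed worlds to a and odd-indexed worlds to b is a surjective bounded morphism onto the two-world frame with a↔b, which is not antisymmetric.
So the class is not modally definable.

Not definable by any modal formula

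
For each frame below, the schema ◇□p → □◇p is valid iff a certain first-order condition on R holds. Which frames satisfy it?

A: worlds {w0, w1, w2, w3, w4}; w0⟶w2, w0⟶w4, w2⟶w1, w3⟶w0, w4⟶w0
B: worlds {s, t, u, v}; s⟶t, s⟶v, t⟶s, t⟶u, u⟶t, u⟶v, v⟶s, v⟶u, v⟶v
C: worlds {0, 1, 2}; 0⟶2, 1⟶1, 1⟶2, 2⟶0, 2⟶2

B, C

The schema corresponds to convergence: ∀x ∀y ∀z (Rxy ∧ Rxz → ∃w (Ryw ∧ Rzw)).
A: fails — Rw0w4 and Rw0w2 but w4 and w2 have no common successor.
B: holds.
C: holds.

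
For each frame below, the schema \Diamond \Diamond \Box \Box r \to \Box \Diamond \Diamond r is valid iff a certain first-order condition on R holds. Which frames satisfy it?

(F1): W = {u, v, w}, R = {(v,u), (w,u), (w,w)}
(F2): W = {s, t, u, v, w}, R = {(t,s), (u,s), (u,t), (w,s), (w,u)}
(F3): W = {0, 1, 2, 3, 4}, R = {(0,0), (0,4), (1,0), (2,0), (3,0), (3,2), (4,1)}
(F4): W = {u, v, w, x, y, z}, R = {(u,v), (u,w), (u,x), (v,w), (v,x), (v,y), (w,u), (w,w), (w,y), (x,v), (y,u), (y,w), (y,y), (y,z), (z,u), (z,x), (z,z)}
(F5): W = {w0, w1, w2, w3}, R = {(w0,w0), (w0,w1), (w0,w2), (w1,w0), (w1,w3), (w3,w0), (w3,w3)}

(F3), (F4)

Frame correspondent (Sahlqvist): \forall x \forall y \forall z ((x R^2 y \wedge xRz) \to \exists w (y R^2 w \wedge z R^2 w)) — i.e. a generalized confluence (Geach) condition.
(F1): fails — wR²u, wRu but no t with uR²t and uR²t.
(F2): fails — uR²s, uRs but no w* with sR²w* and sR²w*.
(F3): condition met.
(F4): condition met.
(F5): fails — w0R²w0, w0Rw2 but no w with w0R²w and w2R²w.
Valid on: (F3), (F4).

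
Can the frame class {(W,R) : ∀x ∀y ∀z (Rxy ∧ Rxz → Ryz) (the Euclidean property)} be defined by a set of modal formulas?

Yes: it is the Euclidean property, defined by the 5 schema ◇r → □◇r.
Suppose ◇r→□◇r is valid. Take Rxy, Rxz and set V(r)={y}. Then ◇r at x, so □◇r at x, so ◇r at z, so some w with Rzw has r; w=y, i.e. Rzy. By symmetry of the argument, Ryz.

Yes — defined by ◇r → □◇r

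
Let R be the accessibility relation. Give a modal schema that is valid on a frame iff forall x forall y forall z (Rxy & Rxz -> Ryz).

This is the Euclidean property; the standard corresponding axiom is 5: ◇p → □◇p.
Suppose ◇p→□◇p is valid. Take Rxy, Rxz and set V(p)={y}. Then ◇p at x, so □◇p at x, so ◇p at z, so some w with Rzw has p; w=y, i.e. Rzy. By symmetry of the argument, Ryz.

◇p → □◇p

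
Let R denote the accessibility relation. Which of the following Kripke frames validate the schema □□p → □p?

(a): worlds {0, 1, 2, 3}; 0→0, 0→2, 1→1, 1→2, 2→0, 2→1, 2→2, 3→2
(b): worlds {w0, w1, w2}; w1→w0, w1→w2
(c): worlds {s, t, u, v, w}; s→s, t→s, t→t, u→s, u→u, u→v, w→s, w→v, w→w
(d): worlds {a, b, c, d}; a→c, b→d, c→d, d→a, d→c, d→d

(a), (c)

This is the axiom for density; its first-order frame correspondent is ∀x ∀y (Rxy → ∃z (Rxz ∧ Rzy)).
(a): condition met.
(b): fails — Rw1w2 but no z with Rw1z and Rzw2.
(c): condition met.
(d): fails — Rac but no z with Raz and Rzc.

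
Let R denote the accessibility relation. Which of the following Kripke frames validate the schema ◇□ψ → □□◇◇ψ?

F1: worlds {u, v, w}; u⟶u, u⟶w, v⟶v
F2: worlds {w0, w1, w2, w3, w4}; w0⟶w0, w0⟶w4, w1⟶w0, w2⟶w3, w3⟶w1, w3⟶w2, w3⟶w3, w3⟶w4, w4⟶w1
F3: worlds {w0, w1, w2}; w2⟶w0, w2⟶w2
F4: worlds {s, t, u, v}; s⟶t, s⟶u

F4

The schema corresponds to a generalized confluence (Geach) condition: ∀x ∀y ∀z ((xRy ∧ xR²z) → ∃w (yRw ∧ zR²w)).
F1: fails — uRu, uR²w but no t with uRt and wR²t.
F2: fails — w0Rw4, w0R²w1 but no w with w4Rw and w1R²w.
F3: fails — w2Rw0, w2R²w0 but no w with w0Rw and w0R²w.
F4: condition met.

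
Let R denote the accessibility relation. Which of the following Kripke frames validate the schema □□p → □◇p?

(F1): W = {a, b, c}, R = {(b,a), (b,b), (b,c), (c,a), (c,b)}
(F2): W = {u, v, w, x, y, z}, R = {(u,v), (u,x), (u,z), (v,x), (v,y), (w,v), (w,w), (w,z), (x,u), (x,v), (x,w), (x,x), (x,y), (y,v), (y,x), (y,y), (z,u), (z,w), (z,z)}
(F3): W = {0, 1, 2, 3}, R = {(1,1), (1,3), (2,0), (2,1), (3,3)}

This is the axiom for a generalized confluence (Geach) condition; its first-order frame correspondent is ∀x ∀z (xRz → ∃w (xR²w ∧ zRw)).
(F1): fails — bRa but no w with bR²w and aRw.
(F2): condition met.
(F3): fails — 2R0 but no w with 2R²w and 0Rw.

(F2)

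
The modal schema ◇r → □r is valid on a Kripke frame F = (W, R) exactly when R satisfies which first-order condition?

This is the CD axiom.
Its frame correspondent is partial functionality — ∀x ∀y ∀z (Rxy ∧ Rxz → y = z).

partial functionality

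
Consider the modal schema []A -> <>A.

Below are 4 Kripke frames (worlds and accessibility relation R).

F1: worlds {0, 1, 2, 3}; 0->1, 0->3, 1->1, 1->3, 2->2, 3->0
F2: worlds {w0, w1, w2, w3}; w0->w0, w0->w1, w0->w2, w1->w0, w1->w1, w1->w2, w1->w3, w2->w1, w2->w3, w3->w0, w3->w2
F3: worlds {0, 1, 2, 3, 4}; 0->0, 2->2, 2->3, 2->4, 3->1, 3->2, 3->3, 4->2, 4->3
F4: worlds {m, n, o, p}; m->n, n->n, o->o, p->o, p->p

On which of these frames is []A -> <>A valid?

F1, F2, F4

This is the axiom for seriality; its first-order frame correspondent is forall x exists y Rxy.
F1: holds.
F2: holds.
F3: fails — world 1 has no successor.
F4: holds.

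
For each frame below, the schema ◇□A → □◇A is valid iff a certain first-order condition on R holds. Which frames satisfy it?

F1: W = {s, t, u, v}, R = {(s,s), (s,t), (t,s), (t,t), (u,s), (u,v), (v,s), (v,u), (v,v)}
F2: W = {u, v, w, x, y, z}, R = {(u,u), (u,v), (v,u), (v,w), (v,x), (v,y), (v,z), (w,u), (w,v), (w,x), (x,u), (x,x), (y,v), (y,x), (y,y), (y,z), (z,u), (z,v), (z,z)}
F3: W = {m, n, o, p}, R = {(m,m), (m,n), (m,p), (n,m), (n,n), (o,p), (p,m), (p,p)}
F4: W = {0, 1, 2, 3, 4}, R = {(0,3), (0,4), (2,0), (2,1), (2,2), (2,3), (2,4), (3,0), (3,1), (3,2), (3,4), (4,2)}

Frame correspondent (Sahlqvist): ∀x ∀y ∀z (Rxy ∧ Rxz → ∃w (Ryw ∧ Rzw)) — i.e. convergence.
F1: holds.
F2: holds.
F3: holds.
F4: fails — R23 and R21 but 3 and 1 have no common successor.

F1, F2, F3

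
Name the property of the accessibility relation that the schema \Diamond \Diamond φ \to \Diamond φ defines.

This schema is equivalent to the 4 axiom □φ → □□φ.
Its frame correspondent is transitivity — \forall x \forall y \forall z (Rxy \wedge Ryz \to Rxz).

Transitivity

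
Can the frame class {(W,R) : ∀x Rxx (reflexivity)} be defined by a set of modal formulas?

Yes: it is reflexivity, defined by the T schema □p → p.

Yes, by □p → p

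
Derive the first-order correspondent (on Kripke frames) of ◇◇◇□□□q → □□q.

∀x ∀y ∀z ((xR³y ∧ xR²z) → ∃w (yR³w ∧ z = w))

This is a Sahlqvist (Geach-type) schema ◇^3□^3q → □^2◇^0q.
First-order correspondent: ∀x ∀y ∀z ((xR³y ∧ xR²z) → ∃w (yR³w ∧ z = w)).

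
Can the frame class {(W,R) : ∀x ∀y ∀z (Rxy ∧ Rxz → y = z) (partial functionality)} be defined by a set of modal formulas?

Yes: it is partial functionality, defined by the CD schema ◇p → □p.
Suppose ◇p→□p is valid. Take Rxy, Rxz and set V(p)={y}. Then ◇p at x, so □p at x, so p at z, i.e. z=y.

Definable; ◇p → □p defines it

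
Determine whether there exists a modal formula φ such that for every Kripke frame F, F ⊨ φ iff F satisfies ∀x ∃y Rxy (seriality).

Yes: it is seriality, defined by the D schema □r → ◇r.
Suppose □r→◇r is valid. At any x set V(r)=W. Then □r at x, so ◇r at x, so x has a successor.

Definable; □r → ◇r defines it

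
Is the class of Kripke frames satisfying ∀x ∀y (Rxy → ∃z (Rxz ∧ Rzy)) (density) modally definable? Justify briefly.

Yes, by □□q → □q

The condition is density. A defining modal formula is □□q → □q.
Suppose □□q→□q is valid. Take Rxy and set V(q)={w : xR²w}. Then □□q at x, so □q at x, so q at y, i.e. ∃z(Rxz∧Rzy).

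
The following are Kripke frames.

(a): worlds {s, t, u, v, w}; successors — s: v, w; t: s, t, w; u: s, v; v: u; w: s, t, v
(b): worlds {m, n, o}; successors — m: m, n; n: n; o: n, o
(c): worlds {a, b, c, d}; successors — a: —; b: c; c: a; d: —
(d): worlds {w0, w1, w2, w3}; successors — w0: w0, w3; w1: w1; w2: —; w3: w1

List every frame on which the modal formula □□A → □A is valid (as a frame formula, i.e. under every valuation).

This is the axiom for density; its first-order frame correspondent is ∀x ∀y (Rxy → ∃z (Rxz ∧ Rzy)).
(a): fails — Rus but no z with Ruz and Rzs.
(b): ✓.
(c): fails — Rca but no z with Rcz and Rza.
(d): ✓.
Valid on: (b), (d).

(b), (d)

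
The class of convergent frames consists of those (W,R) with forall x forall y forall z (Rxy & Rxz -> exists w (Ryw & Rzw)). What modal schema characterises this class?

◇□r → □◇r

This is convergence; the standard corresponding axiom is .2: ◇□r → □◇r.
Suppose ◇□r→□◇r is valid. Take Rxy, Rxz and set V(r)={w : Ryw}. Then □r at y so ◇□r at x, so □◇r at x, so ◇r at z, giving w with Rzw and Ryw.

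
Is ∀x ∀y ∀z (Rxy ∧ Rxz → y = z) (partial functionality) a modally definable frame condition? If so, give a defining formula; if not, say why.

Definable; ◇r → □r defines it

The condition is partial functionality. A defining modal formula is ◇r → □r.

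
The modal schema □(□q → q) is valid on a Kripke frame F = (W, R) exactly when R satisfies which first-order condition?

shift-reflexivity: ∀x ∀y (Rxy → Ryy)

Suppose □(□q→q) is valid. Take Rxy and set V(q)={w : Ryw}. Then at y, □q holds; since □(□q→q) at x, □q→q at y, so q at y, i.e. Ryy.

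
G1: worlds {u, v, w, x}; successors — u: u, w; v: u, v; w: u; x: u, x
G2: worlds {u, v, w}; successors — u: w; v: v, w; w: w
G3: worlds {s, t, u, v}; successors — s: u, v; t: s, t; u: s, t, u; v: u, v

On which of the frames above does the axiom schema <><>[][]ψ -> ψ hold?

This is the axiom for a generalized confluence (Geach) condition; its first-order frame correspondent is forall x forall y (x R^2 y -> exists w (y R^2 w & x = w)).
G1: fails — vR²u but no t with uR²t and v=t.
G2: fails — uR²w but no t with wR²t and u=t.
G3: satisfies the condition.
Valid on: G3.

G3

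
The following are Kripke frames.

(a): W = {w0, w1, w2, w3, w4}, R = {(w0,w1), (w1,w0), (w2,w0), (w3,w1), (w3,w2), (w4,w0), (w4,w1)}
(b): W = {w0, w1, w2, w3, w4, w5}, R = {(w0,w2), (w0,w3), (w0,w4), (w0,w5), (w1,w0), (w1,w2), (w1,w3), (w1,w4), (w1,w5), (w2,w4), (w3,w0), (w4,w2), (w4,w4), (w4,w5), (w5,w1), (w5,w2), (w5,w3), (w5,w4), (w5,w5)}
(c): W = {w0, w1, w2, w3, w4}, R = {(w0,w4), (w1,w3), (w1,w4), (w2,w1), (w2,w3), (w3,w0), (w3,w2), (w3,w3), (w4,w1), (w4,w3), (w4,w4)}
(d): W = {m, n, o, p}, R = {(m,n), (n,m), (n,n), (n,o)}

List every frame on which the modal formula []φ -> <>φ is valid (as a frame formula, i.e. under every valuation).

This is the axiom for seriality; its first-order frame correspondent is forall x exists y Rxy.
(a): condition met.
(b): condition met.
(c): condition met.
(d): fails — world o has no successor.

(a), (b), (c)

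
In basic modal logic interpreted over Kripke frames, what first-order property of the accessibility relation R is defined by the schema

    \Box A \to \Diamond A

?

Suppose □A→◇A is valid. At any x set V(A)=W. Then □A at x, so ◇A at x, so x has a successor.
Conversely, any frame satisfying \forall x \exists y Rxy validates the schema.
So the correspondent is seriality.

Seriality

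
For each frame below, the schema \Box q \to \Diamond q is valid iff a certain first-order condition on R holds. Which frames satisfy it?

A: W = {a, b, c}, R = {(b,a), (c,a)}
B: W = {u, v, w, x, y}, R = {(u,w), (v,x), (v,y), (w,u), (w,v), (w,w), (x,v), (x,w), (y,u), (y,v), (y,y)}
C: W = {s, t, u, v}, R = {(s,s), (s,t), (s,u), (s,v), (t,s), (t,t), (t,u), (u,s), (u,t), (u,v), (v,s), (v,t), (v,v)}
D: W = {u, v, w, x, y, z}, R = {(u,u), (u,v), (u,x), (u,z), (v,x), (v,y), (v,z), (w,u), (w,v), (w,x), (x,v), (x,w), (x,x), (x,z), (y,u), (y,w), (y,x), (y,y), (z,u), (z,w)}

This is the axiom for seriality; its first-order frame correspondent is \forall x \exists y Rxy.
A: fails — world a has no successor.
B: satisfies the condition.
C: satisfies the condition.
D: satisfies the condition.

B, C, D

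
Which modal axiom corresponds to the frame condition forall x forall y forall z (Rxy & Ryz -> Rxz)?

□r → □□r

The condition is transitivity. The 4 schema □r → □□r defines it.
Suppose □r→□□r is valid. Take Rxy, Ryz and set V(r)={w : Rxw}. Then □r at x, so □□r at x, so □r at y, so r at z, i.e. Rxz.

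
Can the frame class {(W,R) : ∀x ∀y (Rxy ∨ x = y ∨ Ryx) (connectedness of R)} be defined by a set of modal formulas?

No

Modal frame validity is preserved under disjoint unions.
Take 2 disjoint single-world reflexive frames: each is trivially connected, but their disjoint union has 2 worlds with no edge between distinct components, so it is not connected.
Hence connectedness of R is not modally definable.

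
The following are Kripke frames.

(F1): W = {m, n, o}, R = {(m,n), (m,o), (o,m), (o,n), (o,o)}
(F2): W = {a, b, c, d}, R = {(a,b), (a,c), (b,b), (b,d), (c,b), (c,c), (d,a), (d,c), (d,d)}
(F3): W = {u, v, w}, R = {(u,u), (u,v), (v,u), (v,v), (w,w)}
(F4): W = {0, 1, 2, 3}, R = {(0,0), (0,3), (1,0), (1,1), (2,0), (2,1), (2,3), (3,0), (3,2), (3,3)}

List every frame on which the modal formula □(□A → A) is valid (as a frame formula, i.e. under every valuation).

The schema corresponds to shift-reflexivity: ∀x ∀y (Rxy → Ryy).
(F1): fails — Rom but not Rmm.
(F2): fails — Rda but not Raa.
(F3): holds.
(F4): fails — R32 but not R22.

(F3)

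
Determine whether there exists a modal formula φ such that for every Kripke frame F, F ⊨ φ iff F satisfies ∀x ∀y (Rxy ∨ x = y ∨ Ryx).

Any modally definable frame class is closed under disjoint unions.
Take 2 disjoint single-world reflexive frames: each is trivially connected, but their disjoint union has 2 worlds with no edge between distinct components, so it is not connected.
So no modal formula (or set of formulas) defines exactly the connected frames.

No — not modally definable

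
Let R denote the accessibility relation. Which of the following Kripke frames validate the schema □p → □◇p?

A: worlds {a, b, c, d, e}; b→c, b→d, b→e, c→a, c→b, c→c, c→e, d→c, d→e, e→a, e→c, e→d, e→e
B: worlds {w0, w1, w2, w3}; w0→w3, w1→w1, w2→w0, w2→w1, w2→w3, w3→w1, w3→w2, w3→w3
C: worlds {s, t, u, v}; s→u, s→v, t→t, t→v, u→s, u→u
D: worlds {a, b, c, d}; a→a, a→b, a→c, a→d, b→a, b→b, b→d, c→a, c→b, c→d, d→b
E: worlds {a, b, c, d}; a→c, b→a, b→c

B, D

The schema corresponds to a generalized confluence (Geach) condition: ∀x ∀z (xRz → ∃w (xRw ∧ zRw)).
A: fails — cRa but no w with cRw and aRw.
B: condition met.
C: fails — sRv but no w with sRw and vRw.
D: condition met.
E: fails — aRc but no w with aRw and cRw.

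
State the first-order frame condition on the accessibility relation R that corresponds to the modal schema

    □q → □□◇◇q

This is a Sahlqvist (Geach-type) schema ◇^0□^1q → □^2◇^2q.
Minimal-valuation argument: fix x; take any y with xR^0y and any z with xR^2z. Set V(q) to the set of worlds R-reachable from y in exactly 1 step. Then □^1q holds at y, so the antecedent holds at x; validity forces ◇^2q at z, giving a w with zR^2w and yR^1w.
First-order correspondent: ∀x ∀z (xR²z → ∃w (xRw ∧ zR²w)).

∀x ∀z (xR²z → ∃w (xRw ∧ zR²w))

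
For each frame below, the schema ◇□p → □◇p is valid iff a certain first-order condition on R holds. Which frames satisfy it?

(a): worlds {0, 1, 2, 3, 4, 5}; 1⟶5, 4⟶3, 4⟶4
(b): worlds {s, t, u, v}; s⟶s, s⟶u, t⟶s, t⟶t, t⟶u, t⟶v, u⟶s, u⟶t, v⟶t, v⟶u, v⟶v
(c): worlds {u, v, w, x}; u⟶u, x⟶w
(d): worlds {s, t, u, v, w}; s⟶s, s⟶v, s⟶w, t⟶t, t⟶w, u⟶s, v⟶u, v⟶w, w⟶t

This is the axiom for convergence; its first-order frame correspondent is ∀x ∀y ∀z (Rxy ∧ Rxz → ∃w (Ryw ∧ Rzw)).
(a): fails — R15 and R15 but 5 and 5 have no common successor.
(b): condition met.
(c): fails — Rxw and Rxw but w and w have no common successor.
(d): fails — Rsv and Rsw but v and w have no common successor.
Valid on: (b).

(b)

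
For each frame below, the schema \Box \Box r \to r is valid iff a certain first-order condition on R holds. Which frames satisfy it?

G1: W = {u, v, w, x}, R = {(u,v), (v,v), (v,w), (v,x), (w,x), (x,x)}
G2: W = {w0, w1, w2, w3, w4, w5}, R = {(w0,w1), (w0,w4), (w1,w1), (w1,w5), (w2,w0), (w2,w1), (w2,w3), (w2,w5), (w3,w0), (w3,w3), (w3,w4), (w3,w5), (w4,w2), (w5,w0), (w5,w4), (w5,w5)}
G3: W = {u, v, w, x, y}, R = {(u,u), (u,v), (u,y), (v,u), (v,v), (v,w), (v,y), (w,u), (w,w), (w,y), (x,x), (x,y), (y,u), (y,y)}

G3

The schema corresponds to a generalized confluence (Geach) condition: \forall x \exists w (x R^2 w \wedge x = w).
G1: fails — at u but no t with uR²t and u=t.
G2: fails — at w0 but no w with w0R²w and w0=w.
G3: holds.
Valid on: G3.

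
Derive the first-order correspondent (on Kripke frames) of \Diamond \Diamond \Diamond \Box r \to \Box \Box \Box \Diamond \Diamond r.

This is a Sahlqvist (Geach-type) schema ◇^3□^1r → □^3◇^2r.
Minimal-valuation argument: fix x; take any y with xR^3y and any z with xR^3z. Set V(r) to the set of worlds R-reachable from y in exactly 1 step. Then □^1r holds at y, so the antecedent holds at x; validity forces ◇^2r at z, giving a w with zR^2w and yR^1w.
First-order correspondent: \forall x \forall y \forall z ((x R^3 y \wedge x R^3 z) \to \exists w (yRw \wedge z R^2 w)).

\forall x \forall y \forall z ((x R^3 y \wedge x R^3 z) \to \exists w (yRw \wedge z R^2 w))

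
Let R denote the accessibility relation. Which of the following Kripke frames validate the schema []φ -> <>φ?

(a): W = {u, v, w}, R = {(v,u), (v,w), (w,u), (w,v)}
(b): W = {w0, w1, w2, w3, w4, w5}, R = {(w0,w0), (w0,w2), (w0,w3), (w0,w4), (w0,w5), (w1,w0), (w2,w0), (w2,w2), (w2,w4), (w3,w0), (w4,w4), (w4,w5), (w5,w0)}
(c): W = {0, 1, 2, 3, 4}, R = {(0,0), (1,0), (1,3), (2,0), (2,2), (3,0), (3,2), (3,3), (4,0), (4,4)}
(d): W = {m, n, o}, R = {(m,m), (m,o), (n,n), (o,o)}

(b), (c), (d)

Frame correspondent (Sahlqvist): forall x exists y Rxy — i.e. seriality.
(a): fails — world u has no successor.
(b): holds.
(c): holds.
(d): holds.
Valid on: (b), (c), (d).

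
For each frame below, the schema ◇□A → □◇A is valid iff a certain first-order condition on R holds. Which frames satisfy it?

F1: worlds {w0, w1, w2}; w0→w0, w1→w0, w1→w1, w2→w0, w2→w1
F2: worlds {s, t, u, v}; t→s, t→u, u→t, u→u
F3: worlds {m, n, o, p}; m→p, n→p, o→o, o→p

F1

This is the axiom for convergence; its first-order frame correspondent is ∀x ∀y ∀z (Rxy ∧ Rxz → ∃w (Ryw ∧ Rzw)).
F1: ✓.
F2: fails — Rtu and Rts but u and s have no common successor.
F3: fails — Rmp and Rmp but p and p have no common successor.
Valid on: F1.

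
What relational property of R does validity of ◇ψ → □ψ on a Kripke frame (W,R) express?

Partial functionality

This schema is the CD axiom.
Its frame correspondent is partial functionality — ∀x ∀y ∀z (Rxy ∧ Rxz → y = z).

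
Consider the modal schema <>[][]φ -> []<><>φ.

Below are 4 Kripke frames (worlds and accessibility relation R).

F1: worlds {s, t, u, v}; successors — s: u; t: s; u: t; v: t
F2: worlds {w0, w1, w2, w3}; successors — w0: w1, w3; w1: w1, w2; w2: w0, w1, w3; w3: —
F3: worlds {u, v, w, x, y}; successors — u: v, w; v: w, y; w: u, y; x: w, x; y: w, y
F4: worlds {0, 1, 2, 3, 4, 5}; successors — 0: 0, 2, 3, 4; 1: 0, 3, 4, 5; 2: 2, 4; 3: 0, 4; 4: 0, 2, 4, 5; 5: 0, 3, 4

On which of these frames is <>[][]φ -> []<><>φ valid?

F1, F3, F4

The schema corresponds to a generalized confluence (Geach) condition: forall x forall y forall z ((xRy & xRz) -> exists w (y R^2 w & z R^2 w)).
F1: condition met.
F2: fails — w0Rw1, w0Rw3 but no w with w1R²w and w3R²w.
F3: condition met.
F4: condition met.
Valid on: F1, F3, F4.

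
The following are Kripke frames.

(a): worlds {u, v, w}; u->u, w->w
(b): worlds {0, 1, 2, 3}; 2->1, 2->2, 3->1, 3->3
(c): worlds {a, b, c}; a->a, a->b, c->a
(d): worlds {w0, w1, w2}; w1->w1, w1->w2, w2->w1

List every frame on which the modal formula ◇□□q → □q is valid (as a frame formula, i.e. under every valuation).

(a), (d)

This is the axiom for a generalized confluence (Geach) condition; its first-order frame correspondent is ∀x ∀y ∀z ((xRy ∧ xRz) → ∃w (yR²w ∧ z = w)).
(a): condition met.
(b): fails — 2R1, 2R1 but no w with 1R²w and 1=w.
(c): fails — aRb, aRa but no w with bR²w and a=w.
(d): condition met.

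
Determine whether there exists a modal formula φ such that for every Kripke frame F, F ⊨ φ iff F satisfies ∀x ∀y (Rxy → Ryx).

Yes: it is symmetry, defined by the B schema r → □◇r.

Yes, by r → □◇r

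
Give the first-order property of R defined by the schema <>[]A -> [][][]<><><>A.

forall x forall y forall z ((xRy & x R^3 z) -> exists w (yRw & z R^3 w))

This is a Sahlqvist (Geach-type) schema ◇^1□^1A → □^3◇^3A.
Minimal-valuation argument: fix x; take any y with xR^1y and any z with xR^3z. Set V(A) to the set of worlds R-reachable from y in exactly 1 step. Then □^1A holds at y, so the antecedent holds at x; validity forces ◇^3A at z, giving a w with zR^3w and yR^1w.
First-order correspondent: forall x forall y forall z ((xRy & x R^3 z) -> exists w (yRw & z R^3 w)).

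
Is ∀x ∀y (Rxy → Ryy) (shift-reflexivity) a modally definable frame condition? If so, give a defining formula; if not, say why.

Yes — defined by □(□q → q)

Yes: it is shift-reflexivity, defined by the T□ schema □(□q → q).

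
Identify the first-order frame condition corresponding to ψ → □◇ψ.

Suppose ψ→□◇ψ is valid. Take Rxy and set V(ψ)={x}. Then ψ at x, so □◇ψ at x, so ◇ψ at y, so some z with Ryz has ψ; z=x, i.e. Ryx.

Symmetry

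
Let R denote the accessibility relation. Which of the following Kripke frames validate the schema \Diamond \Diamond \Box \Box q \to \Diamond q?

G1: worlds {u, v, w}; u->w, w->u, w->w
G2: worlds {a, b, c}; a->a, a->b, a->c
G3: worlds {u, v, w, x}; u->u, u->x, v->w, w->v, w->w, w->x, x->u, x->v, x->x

Frame correspondent (Sahlqvist): \forall x \forall y (x R^2 y \to \exists w (y R^2 w \wedge xRw)) — i.e. a generalized confluence (Geach) condition.
G1: satisfies the condition.
G2: fails — aR²b but no w with bR²w and aRw.
G3: satisfies the condition.

G1, G3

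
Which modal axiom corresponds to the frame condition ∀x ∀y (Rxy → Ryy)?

This is shift-reflexivity; the standard corresponding axiom is T□: □(□ψ → ψ).
Suppose □(□ψ→ψ) is valid. Take Rxy and set V(ψ)={w : Ryw}. Then at y, □ψ holds; since □(□ψ→ψ) at x, □ψ→ψ at y, so ψ at y, i.e. Ryy.

□(□ψ → ψ)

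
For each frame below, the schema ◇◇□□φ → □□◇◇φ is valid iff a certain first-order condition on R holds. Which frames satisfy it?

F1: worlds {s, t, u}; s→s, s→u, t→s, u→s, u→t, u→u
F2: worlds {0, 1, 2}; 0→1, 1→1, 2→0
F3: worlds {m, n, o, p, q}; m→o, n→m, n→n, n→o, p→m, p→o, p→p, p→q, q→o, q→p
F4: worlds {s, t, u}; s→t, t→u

This is the axiom for a generalized confluence (Geach) condition; its first-order frame correspondent is ∀x ∀y ∀z ((xR²y ∧ xR²z) → ∃w (yR²w ∧ zR²w)).
F1: holds.
F2: holds.
F3: fails — nR²m, nR²m but no w with mR²w and mR²w.
F4: fails — sR²u, sR²u but no w with uR²w and uR²w.
Valid on: F1, F2.

F1, F2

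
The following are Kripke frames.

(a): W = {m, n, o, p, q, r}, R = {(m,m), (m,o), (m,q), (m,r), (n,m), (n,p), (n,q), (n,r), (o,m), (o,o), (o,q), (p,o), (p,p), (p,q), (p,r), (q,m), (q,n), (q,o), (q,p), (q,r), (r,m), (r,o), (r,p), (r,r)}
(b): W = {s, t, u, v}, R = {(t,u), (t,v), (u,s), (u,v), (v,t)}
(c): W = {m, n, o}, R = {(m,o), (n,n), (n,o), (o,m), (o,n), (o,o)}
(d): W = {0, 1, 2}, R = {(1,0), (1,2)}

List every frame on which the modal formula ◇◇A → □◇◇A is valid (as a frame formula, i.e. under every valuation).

(c), (d)

This is the axiom for a generalized confluence (Geach) condition; its first-order frame correspondent is ∀x ∀y ∀z ((xR²y ∧ xRz) → ∃w (y = w ∧ zR²w)).
(a): fails — mR²n, mRq but no w with n=w and qR²w.
(b): fails — tR²s, tRu but no w with s=w and uR²w.
(c): satisfies the condition.
(d): satisfies the condition.
Valid on: (c), (d).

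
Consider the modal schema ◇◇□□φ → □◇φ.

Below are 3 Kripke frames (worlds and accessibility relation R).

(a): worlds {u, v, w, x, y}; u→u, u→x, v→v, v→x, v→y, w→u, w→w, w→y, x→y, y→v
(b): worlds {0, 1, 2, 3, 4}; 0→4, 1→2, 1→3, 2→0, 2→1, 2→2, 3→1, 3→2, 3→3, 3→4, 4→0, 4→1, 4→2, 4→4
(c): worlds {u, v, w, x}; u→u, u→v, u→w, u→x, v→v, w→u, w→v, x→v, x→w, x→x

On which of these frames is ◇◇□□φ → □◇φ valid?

(b), (c)

The schema corresponds to a generalized confluence (Geach) condition: ∀x ∀y ∀z ((xR²y ∧ xRz) → ∃w (yR²w ∧ zRw)).
(a): fails — uR²x, uRu but no t with xR²t and uRt.
(b): satisfies the condition.
(c): satisfies the condition.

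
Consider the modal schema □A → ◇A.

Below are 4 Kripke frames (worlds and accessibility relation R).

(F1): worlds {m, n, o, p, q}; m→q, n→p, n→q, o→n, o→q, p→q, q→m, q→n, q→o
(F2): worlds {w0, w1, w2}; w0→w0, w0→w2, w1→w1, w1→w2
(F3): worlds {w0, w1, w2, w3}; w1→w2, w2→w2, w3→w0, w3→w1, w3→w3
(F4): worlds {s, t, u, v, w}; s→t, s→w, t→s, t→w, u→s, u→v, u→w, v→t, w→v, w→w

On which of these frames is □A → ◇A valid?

(F1), (F4)

The schema corresponds to seriality: ∀x ∃y Rxy.
(F1): satisfies the condition.
(F2): fails — world w2 has no successor.
(F3): fails — world w0 has no successor.
(F4): satisfies the condition.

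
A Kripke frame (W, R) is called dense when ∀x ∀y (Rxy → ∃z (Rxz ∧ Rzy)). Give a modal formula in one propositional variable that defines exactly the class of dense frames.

This is density; the standard corresponding axiom is C4: □□s → □s.
Suppose □□s→□s is valid. Take Rxy and set V(s)={w : xR²w}. Then □□s at x, so □s at x, so s at y, i.e. ∃z(Rxz∧Rzy).

□□s → □s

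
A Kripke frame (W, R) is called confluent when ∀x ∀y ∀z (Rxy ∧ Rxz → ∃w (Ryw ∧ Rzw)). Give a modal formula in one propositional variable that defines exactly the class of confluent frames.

◇□p → □◇p

The condition is convergence. The .2 schema ◇□p → □◇p defines it.
Suppose ◇□p→□◇p is valid. Take Rxy, Rxz and set V(p)={w : Ryw}. Then □p at y so ◇□p at x, so □◇p at x, so ◇p at z, giving w with Rzw and Ryw.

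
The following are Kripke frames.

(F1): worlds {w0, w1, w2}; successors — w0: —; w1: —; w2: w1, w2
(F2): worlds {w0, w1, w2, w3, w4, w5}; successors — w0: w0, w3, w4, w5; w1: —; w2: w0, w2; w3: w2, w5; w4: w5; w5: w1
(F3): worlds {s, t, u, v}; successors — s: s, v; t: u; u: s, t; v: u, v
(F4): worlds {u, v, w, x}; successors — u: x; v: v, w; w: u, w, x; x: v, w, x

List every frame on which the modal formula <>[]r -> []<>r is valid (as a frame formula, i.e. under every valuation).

(F4)

This is the axiom for convergence; its first-order frame correspondent is forall x forall y forall z (Rxy & Rxz -> exists w (Ryw & Rzw)).
(F1): fails — Rw2w1 and Rw2w1 but w1 and w1 have no common successor.
(F2): fails — Rw0w4 and Rw0w5 but w4 and w5 have no common successor.
(F3): fails — Rut and Rus but t and s have no common successor.
(F4): condition met.
Valid on: (F4).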